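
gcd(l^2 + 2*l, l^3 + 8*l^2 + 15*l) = l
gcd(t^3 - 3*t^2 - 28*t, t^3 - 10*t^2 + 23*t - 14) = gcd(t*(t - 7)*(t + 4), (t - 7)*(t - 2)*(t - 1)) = t - 7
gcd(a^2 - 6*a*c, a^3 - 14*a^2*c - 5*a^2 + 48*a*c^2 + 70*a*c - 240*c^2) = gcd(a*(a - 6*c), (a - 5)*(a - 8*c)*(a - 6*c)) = a - 6*c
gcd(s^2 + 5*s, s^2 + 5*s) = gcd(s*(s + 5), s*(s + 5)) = s^2 + 5*s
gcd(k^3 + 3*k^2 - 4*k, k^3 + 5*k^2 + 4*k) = k^2 + 4*k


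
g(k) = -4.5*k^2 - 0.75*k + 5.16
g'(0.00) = -0.75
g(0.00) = 5.16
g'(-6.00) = 53.25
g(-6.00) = -152.34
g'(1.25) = -12.00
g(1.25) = -2.81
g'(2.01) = -18.84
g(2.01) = -14.53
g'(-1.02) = 8.43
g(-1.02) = 1.24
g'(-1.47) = 12.48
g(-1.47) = -3.46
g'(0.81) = -8.04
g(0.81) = 1.60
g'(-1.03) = 8.52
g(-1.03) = 1.16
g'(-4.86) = 42.99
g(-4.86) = -97.48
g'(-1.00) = 8.25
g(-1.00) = 1.41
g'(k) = -9.0*k - 0.75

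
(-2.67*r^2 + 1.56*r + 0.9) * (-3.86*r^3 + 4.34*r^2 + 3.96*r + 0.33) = 10.3062*r^5 - 17.6094*r^4 - 7.2768*r^3 + 9.2025*r^2 + 4.0788*r + 0.297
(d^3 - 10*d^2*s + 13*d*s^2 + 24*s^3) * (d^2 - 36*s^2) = d^5 - 10*d^4*s - 23*d^3*s^2 + 384*d^2*s^3 - 468*d*s^4 - 864*s^5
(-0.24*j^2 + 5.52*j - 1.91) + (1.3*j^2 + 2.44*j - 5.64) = 1.06*j^2 + 7.96*j - 7.55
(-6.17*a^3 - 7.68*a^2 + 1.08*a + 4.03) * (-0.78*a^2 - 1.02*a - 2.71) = 4.8126*a^5 + 12.2838*a^4 + 23.7119*a^3 + 16.5678*a^2 - 7.0374*a - 10.9213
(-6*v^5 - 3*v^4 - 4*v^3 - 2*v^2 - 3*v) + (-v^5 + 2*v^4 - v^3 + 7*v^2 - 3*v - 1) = -7*v^5 - v^4 - 5*v^3 + 5*v^2 - 6*v - 1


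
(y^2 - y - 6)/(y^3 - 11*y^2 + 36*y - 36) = (y + 2)/(y^2 - 8*y + 12)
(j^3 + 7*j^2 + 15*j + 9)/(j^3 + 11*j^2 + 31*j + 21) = (j + 3)/(j + 7)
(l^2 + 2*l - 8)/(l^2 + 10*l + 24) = (l - 2)/(l + 6)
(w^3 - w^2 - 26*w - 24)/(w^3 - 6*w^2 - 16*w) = (-w^3 + w^2 + 26*w + 24)/(w*(-w^2 + 6*w + 16))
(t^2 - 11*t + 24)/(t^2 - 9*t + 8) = (t - 3)/(t - 1)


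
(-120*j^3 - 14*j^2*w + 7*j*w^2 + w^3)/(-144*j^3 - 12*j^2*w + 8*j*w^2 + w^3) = (5*j + w)/(6*j + w)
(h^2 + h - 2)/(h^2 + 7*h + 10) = (h - 1)/(h + 5)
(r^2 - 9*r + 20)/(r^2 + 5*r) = (r^2 - 9*r + 20)/(r*(r + 5))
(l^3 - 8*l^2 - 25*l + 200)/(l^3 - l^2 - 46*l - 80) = (l - 5)/(l + 2)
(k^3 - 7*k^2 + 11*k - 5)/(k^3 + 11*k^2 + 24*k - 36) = (k^2 - 6*k + 5)/(k^2 + 12*k + 36)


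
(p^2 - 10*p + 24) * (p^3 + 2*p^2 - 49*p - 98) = p^5 - 8*p^4 - 45*p^3 + 440*p^2 - 196*p - 2352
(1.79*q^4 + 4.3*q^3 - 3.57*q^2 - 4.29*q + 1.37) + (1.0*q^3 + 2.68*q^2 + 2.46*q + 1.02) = 1.79*q^4 + 5.3*q^3 - 0.89*q^2 - 1.83*q + 2.39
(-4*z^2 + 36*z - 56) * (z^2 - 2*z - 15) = -4*z^4 + 44*z^3 - 68*z^2 - 428*z + 840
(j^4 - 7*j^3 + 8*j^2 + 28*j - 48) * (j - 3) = j^5 - 10*j^4 + 29*j^3 + 4*j^2 - 132*j + 144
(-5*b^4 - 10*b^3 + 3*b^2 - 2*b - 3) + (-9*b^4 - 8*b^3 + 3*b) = -14*b^4 - 18*b^3 + 3*b^2 + b - 3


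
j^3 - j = j*(j - 1)*(j + 1)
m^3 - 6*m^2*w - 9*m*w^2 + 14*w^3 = (m - 7*w)*(m - w)*(m + 2*w)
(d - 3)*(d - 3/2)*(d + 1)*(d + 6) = d^4 + 5*d^3/2 - 21*d^2 + 9*d/2 + 27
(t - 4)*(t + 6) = t^2 + 2*t - 24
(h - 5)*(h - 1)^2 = h^3 - 7*h^2 + 11*h - 5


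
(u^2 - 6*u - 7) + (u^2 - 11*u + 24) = 2*u^2 - 17*u + 17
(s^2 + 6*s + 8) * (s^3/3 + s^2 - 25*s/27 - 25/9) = s^5/3 + 3*s^4 + 209*s^3/27 - s^2/3 - 650*s/27 - 200/9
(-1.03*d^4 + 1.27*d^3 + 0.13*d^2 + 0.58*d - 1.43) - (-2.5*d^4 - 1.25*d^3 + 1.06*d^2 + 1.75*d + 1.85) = 1.47*d^4 + 2.52*d^3 - 0.93*d^2 - 1.17*d - 3.28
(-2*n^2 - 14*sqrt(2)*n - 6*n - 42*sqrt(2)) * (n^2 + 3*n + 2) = -2*n^4 - 14*sqrt(2)*n^3 - 12*n^3 - 84*sqrt(2)*n^2 - 22*n^2 - 154*sqrt(2)*n - 12*n - 84*sqrt(2)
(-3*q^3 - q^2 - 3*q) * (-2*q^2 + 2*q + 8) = 6*q^5 - 4*q^4 - 20*q^3 - 14*q^2 - 24*q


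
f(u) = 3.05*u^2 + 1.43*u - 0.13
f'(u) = 6.1*u + 1.43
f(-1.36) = 3.57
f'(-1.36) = -6.87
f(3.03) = 32.20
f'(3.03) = 19.91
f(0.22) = 0.33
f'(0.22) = 2.77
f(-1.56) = 5.06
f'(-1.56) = -8.09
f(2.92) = 30.05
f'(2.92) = 19.24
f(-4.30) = 50.12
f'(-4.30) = -24.80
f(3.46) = 41.33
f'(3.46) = 22.54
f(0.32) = 0.64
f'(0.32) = 3.38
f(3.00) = 31.61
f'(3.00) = 19.73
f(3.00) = 31.61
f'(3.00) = 19.73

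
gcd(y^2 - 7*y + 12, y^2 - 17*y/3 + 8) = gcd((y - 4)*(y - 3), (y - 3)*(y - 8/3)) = y - 3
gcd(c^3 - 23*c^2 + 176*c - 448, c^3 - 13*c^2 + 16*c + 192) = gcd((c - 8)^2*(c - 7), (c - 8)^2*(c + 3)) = c^2 - 16*c + 64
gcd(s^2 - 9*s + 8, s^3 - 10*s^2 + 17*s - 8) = s^2 - 9*s + 8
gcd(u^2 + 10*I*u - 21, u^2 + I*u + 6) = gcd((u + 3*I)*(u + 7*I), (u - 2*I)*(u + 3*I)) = u + 3*I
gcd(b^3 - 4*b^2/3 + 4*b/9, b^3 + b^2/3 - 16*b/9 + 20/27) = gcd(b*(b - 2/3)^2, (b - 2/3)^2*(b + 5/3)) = b^2 - 4*b/3 + 4/9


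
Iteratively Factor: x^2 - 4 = (x + 2)*(x - 2)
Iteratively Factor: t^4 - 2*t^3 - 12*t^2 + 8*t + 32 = (t + 2)*(t^3 - 4*t^2 - 4*t + 16) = (t - 2)*(t + 2)*(t^2 - 2*t - 8) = (t - 2)*(t + 2)^2*(t - 4)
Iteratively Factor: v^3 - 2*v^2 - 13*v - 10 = (v - 5)*(v^2 + 3*v + 2) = (v - 5)*(v + 2)*(v + 1)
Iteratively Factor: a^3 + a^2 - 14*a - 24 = (a - 4)*(a^2 + 5*a + 6) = (a - 4)*(a + 3)*(a + 2)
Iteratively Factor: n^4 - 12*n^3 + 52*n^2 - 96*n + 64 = (n - 2)*(n^3 - 10*n^2 + 32*n - 32) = (n - 2)^2*(n^2 - 8*n + 16) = (n - 4)*(n - 2)^2*(n - 4)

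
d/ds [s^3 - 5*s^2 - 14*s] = 3*s^2 - 10*s - 14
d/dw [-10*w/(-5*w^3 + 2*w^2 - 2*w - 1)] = 10*(-10*w^3 + 2*w^2 + 1)/(25*w^6 - 20*w^5 + 24*w^4 + 2*w^3 + 4*w + 1)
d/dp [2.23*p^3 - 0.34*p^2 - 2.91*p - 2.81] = 6.69*p^2 - 0.68*p - 2.91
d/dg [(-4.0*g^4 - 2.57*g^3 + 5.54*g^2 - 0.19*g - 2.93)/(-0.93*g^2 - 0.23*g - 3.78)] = (7.44*g^5 + 5.1501*g^4 + 61.6622*g^3 + 27.6929*g^2 - 47.3322*g + 0.0442999999999999)/(0.8649*g^4 + 0.4278*g^3 + 7.0837*g^2 + 1.7388*g + 14.2884)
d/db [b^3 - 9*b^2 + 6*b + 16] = 3*b^2 - 18*b + 6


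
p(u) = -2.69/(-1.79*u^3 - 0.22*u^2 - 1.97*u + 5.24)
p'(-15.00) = -0.00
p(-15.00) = -0.00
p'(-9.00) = -0.00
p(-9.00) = -0.00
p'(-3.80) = -0.02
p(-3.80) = -0.02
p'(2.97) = -0.06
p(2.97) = 0.05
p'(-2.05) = -0.11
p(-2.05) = -0.11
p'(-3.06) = -0.04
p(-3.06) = -0.04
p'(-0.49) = -0.20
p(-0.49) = -0.42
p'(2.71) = -0.08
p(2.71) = 0.07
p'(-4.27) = -0.01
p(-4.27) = -0.02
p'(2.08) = -0.28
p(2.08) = 0.17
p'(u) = -2.69*(5.37*u^2 + 0.44*u + 1.97)/(-1.79*u^3 - 0.22*u^2 - 1.97*u + 5.24)^2 = (-14.4453*u^2 - 1.1836*u - 5.2993)/(1.79*u^3 + 0.22*u^2 + 1.97*u - 5.24)^2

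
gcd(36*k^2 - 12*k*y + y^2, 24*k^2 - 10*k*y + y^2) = -6*k + y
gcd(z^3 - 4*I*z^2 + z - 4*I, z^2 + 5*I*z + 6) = z - I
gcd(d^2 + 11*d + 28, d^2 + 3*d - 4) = d + 4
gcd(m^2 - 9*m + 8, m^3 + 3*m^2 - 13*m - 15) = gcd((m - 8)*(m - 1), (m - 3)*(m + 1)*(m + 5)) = 1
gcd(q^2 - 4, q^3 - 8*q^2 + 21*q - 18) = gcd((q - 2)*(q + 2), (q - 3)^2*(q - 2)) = q - 2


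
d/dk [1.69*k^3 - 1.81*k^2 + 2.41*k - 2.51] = 5.07*k^2 - 3.62*k + 2.41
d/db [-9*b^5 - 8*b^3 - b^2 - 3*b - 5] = -45*b^4 - 24*b^2 - 2*b - 3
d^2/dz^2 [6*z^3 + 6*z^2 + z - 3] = 36*z + 12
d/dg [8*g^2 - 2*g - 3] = 16*g - 2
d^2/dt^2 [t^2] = 2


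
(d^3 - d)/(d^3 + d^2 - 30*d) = (d^2 - 1)/(d^2 + d - 30)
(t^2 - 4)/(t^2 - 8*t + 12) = (t + 2)/(t - 6)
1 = 1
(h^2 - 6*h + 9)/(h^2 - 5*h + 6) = (h - 3)/(h - 2)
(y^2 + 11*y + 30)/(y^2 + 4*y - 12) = (y + 5)/(y - 2)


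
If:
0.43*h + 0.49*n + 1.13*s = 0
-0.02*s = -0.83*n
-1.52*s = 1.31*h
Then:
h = 0.00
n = 0.00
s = 0.00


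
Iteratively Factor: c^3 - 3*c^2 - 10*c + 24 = (c - 4)*(c^2 + c - 6) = (c - 4)*(c - 2)*(c + 3)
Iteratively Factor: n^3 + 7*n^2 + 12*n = (n + 3)*(n^2 + 4*n) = (n + 3)*(n + 4)*(n)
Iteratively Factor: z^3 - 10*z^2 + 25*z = (z - 5)*(z^2 - 5*z) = z*(z - 5)*(z - 5)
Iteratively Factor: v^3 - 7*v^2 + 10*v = (v - 2)*(v^2 - 5*v) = v*(v - 2)*(v - 5)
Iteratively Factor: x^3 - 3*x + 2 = (x - 1)*(x^2 + x - 2) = (x - 1)^2*(x + 2)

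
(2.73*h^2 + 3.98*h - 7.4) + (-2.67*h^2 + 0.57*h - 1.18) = 0.0600000000000001*h^2 + 4.55*h - 8.58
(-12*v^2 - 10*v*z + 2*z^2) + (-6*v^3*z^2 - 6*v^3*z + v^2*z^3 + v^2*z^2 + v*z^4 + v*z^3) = -6*v^3*z^2 - 6*v^3*z + v^2*z^3 + v^2*z^2 - 12*v^2 + v*z^4 + v*z^3 - 10*v*z + 2*z^2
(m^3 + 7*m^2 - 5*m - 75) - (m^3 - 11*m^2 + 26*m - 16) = 18*m^2 - 31*m - 59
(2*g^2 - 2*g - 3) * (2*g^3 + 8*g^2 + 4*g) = 4*g^5 + 12*g^4 - 14*g^3 - 32*g^2 - 12*g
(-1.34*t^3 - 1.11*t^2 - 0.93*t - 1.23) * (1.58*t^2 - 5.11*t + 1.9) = -2.1172*t^5 + 5.0936*t^4 + 1.6567*t^3 + 0.6999*t^2 + 4.5183*t - 2.337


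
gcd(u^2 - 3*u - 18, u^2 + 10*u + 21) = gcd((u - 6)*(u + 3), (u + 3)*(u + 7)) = u + 3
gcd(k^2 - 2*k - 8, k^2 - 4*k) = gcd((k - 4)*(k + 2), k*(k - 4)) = k - 4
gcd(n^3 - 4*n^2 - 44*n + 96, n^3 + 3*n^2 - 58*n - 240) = n^2 - 2*n - 48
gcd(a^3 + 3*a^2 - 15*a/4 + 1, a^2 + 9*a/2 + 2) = a + 4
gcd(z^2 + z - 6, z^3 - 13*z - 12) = z + 3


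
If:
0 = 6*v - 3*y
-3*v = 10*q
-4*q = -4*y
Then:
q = 0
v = 0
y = 0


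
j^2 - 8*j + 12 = (j - 6)*(j - 2)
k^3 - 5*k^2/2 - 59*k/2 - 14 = (k - 7)*(k + 1/2)*(k + 4)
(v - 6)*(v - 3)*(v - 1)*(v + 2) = v^4 - 8*v^3 + 7*v^2 + 36*v - 36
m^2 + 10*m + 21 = (m + 3)*(m + 7)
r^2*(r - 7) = r^3 - 7*r^2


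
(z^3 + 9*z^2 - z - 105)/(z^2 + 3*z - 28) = (z^2 + 2*z - 15)/(z - 4)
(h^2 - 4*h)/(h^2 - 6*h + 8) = h/(h - 2)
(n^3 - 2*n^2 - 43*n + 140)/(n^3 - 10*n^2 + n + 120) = (n^2 + 3*n - 28)/(n^2 - 5*n - 24)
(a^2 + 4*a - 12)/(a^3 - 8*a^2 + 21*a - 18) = (a + 6)/(a^2 - 6*a + 9)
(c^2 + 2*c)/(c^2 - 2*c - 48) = c*(c + 2)/(c^2 - 2*c - 48)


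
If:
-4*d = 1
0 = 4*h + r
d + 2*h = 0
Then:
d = -1/4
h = 1/8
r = -1/2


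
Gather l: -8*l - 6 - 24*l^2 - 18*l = -24*l^2 - 26*l - 6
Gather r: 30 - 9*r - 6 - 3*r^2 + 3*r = -3*r^2 - 6*r + 24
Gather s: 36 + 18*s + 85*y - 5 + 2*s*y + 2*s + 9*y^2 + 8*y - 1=s*(2*y + 20) + 9*y^2 + 93*y + 30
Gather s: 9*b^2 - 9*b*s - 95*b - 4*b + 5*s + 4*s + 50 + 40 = 9*b^2 - 99*b + s*(9 - 9*b) + 90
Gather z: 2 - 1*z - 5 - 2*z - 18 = -3*z - 21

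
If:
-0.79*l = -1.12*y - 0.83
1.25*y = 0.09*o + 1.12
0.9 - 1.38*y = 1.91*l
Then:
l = 0.67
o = -16.20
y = -0.27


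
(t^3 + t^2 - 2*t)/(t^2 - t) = t + 2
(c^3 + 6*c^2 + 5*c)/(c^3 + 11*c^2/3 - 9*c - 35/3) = 3*c/(3*c - 7)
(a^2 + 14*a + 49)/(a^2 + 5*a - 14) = (a + 7)/(a - 2)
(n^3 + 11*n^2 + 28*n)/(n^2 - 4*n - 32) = n*(n + 7)/(n - 8)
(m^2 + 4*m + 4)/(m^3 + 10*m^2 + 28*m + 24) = 1/(m + 6)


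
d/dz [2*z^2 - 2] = 4*z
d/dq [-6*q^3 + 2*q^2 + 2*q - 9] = -18*q^2 + 4*q + 2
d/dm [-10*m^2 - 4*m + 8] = -20*m - 4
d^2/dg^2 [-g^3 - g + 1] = -6*g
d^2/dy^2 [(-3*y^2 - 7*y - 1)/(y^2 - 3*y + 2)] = 2*(-16*y^3 + 15*y^2 + 51*y - 61)/(y^6 - 9*y^5 + 33*y^4 - 63*y^3 + 66*y^2 - 36*y + 8)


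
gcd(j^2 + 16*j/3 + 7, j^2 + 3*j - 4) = 1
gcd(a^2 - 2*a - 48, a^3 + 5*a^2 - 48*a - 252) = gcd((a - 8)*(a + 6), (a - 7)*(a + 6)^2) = a + 6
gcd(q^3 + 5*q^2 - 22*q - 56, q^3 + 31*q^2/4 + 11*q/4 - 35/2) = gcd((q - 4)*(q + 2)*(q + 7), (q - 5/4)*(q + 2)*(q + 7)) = q^2 + 9*q + 14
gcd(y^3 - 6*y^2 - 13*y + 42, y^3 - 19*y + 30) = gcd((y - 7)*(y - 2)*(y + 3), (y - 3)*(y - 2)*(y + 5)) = y - 2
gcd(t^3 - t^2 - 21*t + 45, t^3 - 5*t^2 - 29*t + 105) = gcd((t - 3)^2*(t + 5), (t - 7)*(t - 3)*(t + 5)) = t^2 + 2*t - 15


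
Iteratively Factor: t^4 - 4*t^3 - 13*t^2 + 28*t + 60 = (t - 5)*(t^3 + t^2 - 8*t - 12) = (t - 5)*(t + 2)*(t^2 - t - 6) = (t - 5)*(t + 2)^2*(t - 3)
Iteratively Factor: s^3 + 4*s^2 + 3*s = (s)*(s^2 + 4*s + 3) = s*(s + 1)*(s + 3)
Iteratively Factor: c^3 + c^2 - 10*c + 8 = (c - 2)*(c^2 + 3*c - 4) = (c - 2)*(c - 1)*(c + 4)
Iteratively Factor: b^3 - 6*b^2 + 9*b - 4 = (b - 4)*(b^2 - 2*b + 1) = (b - 4)*(b - 1)*(b - 1)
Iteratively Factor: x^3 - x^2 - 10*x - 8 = (x + 1)*(x^2 - 2*x - 8) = (x + 1)*(x + 2)*(x - 4)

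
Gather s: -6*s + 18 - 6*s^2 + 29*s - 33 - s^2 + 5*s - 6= -7*s^2 + 28*s - 21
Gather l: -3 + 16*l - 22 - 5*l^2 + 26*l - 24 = -5*l^2 + 42*l - 49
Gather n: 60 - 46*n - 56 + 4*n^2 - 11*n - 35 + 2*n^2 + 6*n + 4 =6*n^2 - 51*n - 27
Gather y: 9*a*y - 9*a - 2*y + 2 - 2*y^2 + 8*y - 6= -9*a - 2*y^2 + y*(9*a + 6) - 4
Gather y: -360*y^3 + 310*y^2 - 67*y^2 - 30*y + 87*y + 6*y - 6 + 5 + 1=-360*y^3 + 243*y^2 + 63*y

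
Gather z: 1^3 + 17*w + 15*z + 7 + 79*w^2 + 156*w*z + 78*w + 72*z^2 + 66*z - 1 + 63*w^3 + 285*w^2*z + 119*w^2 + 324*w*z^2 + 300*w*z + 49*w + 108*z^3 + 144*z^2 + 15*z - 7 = 63*w^3 + 198*w^2 + 144*w + 108*z^3 + z^2*(324*w + 216) + z*(285*w^2 + 456*w + 96)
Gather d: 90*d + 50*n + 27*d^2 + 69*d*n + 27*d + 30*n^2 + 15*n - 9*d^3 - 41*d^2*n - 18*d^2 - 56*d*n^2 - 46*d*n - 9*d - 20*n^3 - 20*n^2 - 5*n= -9*d^3 + d^2*(9 - 41*n) + d*(-56*n^2 + 23*n + 108) - 20*n^3 + 10*n^2 + 60*n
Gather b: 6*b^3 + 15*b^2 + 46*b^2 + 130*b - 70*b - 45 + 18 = 6*b^3 + 61*b^2 + 60*b - 27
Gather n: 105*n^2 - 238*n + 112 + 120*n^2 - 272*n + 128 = 225*n^2 - 510*n + 240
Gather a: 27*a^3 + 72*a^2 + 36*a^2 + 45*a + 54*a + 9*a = 27*a^3 + 108*a^2 + 108*a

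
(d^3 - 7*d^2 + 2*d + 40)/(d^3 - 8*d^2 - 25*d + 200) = (d^2 - 2*d - 8)/(d^2 - 3*d - 40)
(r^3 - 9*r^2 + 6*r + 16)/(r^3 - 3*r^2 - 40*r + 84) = (r^2 - 7*r - 8)/(r^2 - r - 42)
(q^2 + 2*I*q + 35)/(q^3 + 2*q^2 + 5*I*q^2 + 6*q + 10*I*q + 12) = (q^2 + 2*I*q + 35)/(q^3 + q^2*(2 + 5*I) + q*(6 + 10*I) + 12)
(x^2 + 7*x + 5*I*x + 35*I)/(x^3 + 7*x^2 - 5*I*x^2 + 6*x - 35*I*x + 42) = (x + 5*I)/(x^2 - 5*I*x + 6)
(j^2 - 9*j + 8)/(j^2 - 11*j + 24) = (j - 1)/(j - 3)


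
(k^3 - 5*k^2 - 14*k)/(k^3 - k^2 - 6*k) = (k - 7)/(k - 3)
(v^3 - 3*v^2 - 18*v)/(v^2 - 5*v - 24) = v*(v - 6)/(v - 8)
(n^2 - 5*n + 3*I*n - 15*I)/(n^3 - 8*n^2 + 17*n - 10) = (n + 3*I)/(n^2 - 3*n + 2)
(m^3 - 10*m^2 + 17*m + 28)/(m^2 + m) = m - 11 + 28/m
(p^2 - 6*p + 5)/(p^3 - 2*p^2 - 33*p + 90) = (p - 1)/(p^2 + 3*p - 18)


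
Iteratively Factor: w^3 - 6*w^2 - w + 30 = (w - 3)*(w^2 - 3*w - 10) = (w - 3)*(w + 2)*(w - 5)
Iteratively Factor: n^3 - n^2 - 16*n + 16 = (n - 4)*(n^2 + 3*n - 4) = (n - 4)*(n - 1)*(n + 4)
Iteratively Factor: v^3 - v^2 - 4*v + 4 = (v - 1)*(v^2 - 4) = (v - 2)*(v - 1)*(v + 2)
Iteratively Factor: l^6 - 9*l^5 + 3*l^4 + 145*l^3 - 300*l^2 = (l - 3)*(l^5 - 6*l^4 - 15*l^3 + 100*l^2) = (l - 3)*(l + 4)*(l^4 - 10*l^3 + 25*l^2) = (l - 5)*(l - 3)*(l + 4)*(l^3 - 5*l^2) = (l - 5)^2*(l - 3)*(l + 4)*(l^2) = l*(l - 5)^2*(l - 3)*(l + 4)*(l)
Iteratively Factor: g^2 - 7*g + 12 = (g - 3)*(g - 4)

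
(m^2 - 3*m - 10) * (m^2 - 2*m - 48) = m^4 - 5*m^3 - 52*m^2 + 164*m + 480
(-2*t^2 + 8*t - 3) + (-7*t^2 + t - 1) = -9*t^2 + 9*t - 4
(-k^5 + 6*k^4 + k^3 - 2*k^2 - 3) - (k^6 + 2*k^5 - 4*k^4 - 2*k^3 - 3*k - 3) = -k^6 - 3*k^5 + 10*k^4 + 3*k^3 - 2*k^2 + 3*k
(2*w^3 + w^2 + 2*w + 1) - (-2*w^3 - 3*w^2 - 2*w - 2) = 4*w^3 + 4*w^2 + 4*w + 3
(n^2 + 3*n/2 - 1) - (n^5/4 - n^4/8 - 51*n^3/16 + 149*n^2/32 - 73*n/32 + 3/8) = -n^5/4 + n^4/8 + 51*n^3/16 - 117*n^2/32 + 121*n/32 - 11/8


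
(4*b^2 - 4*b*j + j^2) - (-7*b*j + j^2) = 4*b^2 + 3*b*j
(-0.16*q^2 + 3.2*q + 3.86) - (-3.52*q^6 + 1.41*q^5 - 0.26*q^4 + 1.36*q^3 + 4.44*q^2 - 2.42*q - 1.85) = 3.52*q^6 - 1.41*q^5 + 0.26*q^4 - 1.36*q^3 - 4.6*q^2 + 5.62*q + 5.71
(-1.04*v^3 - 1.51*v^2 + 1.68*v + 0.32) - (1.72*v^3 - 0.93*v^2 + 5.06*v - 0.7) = -2.76*v^3 - 0.58*v^2 - 3.38*v + 1.02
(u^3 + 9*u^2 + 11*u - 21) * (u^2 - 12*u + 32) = u^5 - 3*u^4 - 65*u^3 + 135*u^2 + 604*u - 672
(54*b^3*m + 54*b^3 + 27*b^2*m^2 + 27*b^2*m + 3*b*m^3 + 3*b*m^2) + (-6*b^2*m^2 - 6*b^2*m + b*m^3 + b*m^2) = 54*b^3*m + 54*b^3 + 21*b^2*m^2 + 21*b^2*m + 4*b*m^3 + 4*b*m^2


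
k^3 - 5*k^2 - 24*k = k*(k - 8)*(k + 3)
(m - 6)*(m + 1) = m^2 - 5*m - 6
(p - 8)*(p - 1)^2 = p^3 - 10*p^2 + 17*p - 8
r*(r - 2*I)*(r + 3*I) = r^3 + I*r^2 + 6*r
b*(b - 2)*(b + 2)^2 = b^4 + 2*b^3 - 4*b^2 - 8*b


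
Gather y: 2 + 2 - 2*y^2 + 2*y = -2*y^2 + 2*y + 4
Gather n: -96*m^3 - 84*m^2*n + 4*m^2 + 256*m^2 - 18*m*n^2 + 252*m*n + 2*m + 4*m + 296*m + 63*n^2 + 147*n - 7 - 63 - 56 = -96*m^3 + 260*m^2 + 302*m + n^2*(63 - 18*m) + n*(-84*m^2 + 252*m + 147) - 126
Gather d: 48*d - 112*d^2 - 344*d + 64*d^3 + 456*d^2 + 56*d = 64*d^3 + 344*d^2 - 240*d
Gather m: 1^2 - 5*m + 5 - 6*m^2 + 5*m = 6 - 6*m^2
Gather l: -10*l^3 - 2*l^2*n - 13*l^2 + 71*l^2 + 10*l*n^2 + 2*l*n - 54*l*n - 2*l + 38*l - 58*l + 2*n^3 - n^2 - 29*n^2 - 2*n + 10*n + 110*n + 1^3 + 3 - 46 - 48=-10*l^3 + l^2*(58 - 2*n) + l*(10*n^2 - 52*n - 22) + 2*n^3 - 30*n^2 + 118*n - 90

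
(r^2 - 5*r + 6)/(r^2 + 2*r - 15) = (r - 2)/(r + 5)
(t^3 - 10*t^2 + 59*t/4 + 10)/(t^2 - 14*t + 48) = (t^2 - 2*t - 5/4)/(t - 6)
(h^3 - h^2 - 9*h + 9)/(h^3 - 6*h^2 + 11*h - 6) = (h + 3)/(h - 2)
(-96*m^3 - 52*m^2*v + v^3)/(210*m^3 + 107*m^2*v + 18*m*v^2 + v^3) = (-16*m^2 - 6*m*v + v^2)/(35*m^2 + 12*m*v + v^2)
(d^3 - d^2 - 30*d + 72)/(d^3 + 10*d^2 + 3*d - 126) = (d - 4)/(d + 7)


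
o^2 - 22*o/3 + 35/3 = (o - 5)*(o - 7/3)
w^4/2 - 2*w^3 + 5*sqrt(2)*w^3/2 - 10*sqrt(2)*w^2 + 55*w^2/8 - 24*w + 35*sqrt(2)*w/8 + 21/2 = (w/2 + sqrt(2))*(w - 7/2)*(w - 1/2)*(w + 3*sqrt(2))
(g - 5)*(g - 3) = g^2 - 8*g + 15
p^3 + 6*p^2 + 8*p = p*(p + 2)*(p + 4)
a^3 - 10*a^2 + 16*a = a*(a - 8)*(a - 2)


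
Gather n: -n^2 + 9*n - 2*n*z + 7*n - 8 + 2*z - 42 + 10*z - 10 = -n^2 + n*(16 - 2*z) + 12*z - 60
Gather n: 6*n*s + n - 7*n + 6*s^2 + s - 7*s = n*(6*s - 6) + 6*s^2 - 6*s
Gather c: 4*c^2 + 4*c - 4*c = 4*c^2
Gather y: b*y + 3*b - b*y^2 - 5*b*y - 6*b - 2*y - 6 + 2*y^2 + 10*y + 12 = -3*b + y^2*(2 - b) + y*(8 - 4*b) + 6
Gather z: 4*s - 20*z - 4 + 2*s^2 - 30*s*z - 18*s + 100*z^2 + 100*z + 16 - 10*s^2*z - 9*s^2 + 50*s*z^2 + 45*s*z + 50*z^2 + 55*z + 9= -7*s^2 - 14*s + z^2*(50*s + 150) + z*(-10*s^2 + 15*s + 135) + 21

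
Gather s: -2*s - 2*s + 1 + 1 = 2 - 4*s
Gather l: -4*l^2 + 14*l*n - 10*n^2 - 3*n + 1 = -4*l^2 + 14*l*n - 10*n^2 - 3*n + 1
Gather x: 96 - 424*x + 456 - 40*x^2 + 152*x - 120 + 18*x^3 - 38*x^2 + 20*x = 18*x^3 - 78*x^2 - 252*x + 432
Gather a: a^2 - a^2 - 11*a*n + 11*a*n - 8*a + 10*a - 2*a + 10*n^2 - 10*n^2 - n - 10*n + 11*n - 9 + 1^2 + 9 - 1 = 0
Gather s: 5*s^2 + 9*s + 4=5*s^2 + 9*s + 4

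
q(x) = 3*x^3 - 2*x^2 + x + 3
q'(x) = 9*x^2 - 4*x + 1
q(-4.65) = -346.53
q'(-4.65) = 214.20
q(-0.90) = -1.71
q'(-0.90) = 11.89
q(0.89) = 4.42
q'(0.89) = 4.57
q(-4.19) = -256.98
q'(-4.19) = 175.76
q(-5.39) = -530.27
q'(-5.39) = 284.03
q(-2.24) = -42.99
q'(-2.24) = 55.12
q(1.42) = 8.98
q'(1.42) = 13.47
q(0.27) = 3.18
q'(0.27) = 0.58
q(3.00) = 69.00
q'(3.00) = 70.00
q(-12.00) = -5481.00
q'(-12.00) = 1345.00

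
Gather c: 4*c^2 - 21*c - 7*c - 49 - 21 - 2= 4*c^2 - 28*c - 72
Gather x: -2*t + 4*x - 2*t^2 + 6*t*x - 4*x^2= -2*t^2 - 2*t - 4*x^2 + x*(6*t + 4)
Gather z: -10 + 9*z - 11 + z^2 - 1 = z^2 + 9*z - 22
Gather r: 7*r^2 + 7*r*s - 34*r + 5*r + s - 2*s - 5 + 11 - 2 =7*r^2 + r*(7*s - 29) - s + 4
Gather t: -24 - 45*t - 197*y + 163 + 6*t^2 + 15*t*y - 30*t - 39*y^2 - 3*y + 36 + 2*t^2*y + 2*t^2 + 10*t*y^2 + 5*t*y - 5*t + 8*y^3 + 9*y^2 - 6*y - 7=t^2*(2*y + 8) + t*(10*y^2 + 20*y - 80) + 8*y^3 - 30*y^2 - 206*y + 168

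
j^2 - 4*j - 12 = (j - 6)*(j + 2)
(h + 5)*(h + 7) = h^2 + 12*h + 35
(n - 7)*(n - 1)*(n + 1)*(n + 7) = n^4 - 50*n^2 + 49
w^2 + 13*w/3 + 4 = (w + 4/3)*(w + 3)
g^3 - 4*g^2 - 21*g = g*(g - 7)*(g + 3)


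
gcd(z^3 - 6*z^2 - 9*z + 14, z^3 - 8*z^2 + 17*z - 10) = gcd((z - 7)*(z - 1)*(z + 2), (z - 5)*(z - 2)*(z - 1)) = z - 1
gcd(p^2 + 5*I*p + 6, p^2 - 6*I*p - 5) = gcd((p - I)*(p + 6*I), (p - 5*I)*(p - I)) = p - I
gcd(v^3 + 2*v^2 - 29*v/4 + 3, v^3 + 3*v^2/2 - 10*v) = v + 4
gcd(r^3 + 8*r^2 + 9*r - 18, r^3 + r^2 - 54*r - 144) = r^2 + 9*r + 18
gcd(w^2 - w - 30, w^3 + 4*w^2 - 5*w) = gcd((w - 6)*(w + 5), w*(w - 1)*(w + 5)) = w + 5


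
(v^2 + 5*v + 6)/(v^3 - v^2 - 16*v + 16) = (v^2 + 5*v + 6)/(v^3 - v^2 - 16*v + 16)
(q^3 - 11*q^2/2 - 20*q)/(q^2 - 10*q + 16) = q*(2*q + 5)/(2*(q - 2))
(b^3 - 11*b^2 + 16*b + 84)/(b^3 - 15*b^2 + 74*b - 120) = (b^2 - 5*b - 14)/(b^2 - 9*b + 20)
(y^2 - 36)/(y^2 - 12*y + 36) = (y + 6)/(y - 6)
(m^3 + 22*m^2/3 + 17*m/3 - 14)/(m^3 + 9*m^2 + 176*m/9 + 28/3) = 3*(m - 1)/(3*m + 2)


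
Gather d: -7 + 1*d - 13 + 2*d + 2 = 3*d - 18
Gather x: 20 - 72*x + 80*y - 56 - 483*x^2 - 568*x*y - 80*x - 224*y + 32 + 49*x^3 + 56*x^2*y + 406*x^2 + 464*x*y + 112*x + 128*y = 49*x^3 + x^2*(56*y - 77) + x*(-104*y - 40) - 16*y - 4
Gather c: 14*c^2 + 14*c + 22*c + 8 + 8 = 14*c^2 + 36*c + 16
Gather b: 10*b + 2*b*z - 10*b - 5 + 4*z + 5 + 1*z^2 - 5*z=2*b*z + z^2 - z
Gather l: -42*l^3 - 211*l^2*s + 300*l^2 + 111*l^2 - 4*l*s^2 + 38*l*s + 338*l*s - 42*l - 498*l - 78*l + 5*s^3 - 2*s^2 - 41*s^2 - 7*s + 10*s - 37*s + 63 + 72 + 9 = -42*l^3 + l^2*(411 - 211*s) + l*(-4*s^2 + 376*s - 618) + 5*s^3 - 43*s^2 - 34*s + 144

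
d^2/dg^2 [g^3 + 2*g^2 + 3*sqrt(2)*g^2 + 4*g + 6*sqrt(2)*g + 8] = 6*g + 4 + 6*sqrt(2)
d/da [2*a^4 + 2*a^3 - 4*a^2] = 2*a*(4*a^2 + 3*a - 4)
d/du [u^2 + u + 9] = 2*u + 1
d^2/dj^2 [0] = 0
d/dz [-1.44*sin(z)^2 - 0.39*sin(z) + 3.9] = -(2.88*sin(z) + 0.39)*cos(z)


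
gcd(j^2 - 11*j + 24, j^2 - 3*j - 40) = j - 8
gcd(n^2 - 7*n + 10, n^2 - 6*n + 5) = n - 5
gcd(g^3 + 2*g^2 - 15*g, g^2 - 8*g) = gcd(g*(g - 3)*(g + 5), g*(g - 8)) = g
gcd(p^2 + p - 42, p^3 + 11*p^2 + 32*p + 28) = p + 7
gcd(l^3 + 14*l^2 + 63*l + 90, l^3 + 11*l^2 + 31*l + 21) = l + 3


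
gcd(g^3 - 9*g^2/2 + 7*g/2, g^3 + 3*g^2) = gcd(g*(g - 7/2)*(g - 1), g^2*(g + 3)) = g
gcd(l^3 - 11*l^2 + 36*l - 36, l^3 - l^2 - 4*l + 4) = l - 2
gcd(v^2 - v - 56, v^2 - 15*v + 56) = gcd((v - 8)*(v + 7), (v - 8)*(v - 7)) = v - 8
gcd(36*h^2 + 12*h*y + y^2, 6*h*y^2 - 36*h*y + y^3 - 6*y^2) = 6*h + y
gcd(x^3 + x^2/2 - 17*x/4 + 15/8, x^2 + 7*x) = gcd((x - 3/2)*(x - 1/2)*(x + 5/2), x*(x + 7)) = 1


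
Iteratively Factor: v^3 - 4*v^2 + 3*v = (v - 3)*(v^2 - v) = v*(v - 3)*(v - 1)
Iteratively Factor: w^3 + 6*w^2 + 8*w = (w)*(w^2 + 6*w + 8) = w*(w + 4)*(w + 2)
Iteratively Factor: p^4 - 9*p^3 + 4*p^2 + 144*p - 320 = (p + 4)*(p^3 - 13*p^2 + 56*p - 80) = (p - 4)*(p + 4)*(p^2 - 9*p + 20) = (p - 5)*(p - 4)*(p + 4)*(p - 4)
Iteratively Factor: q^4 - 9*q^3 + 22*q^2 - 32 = (q - 4)*(q^3 - 5*q^2 + 2*q + 8) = (q - 4)*(q + 1)*(q^2 - 6*q + 8) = (q - 4)*(q - 2)*(q + 1)*(q - 4)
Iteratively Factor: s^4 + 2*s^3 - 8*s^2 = (s)*(s^3 + 2*s^2 - 8*s) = s^2*(s^2 + 2*s - 8) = s^2*(s - 2)*(s + 4)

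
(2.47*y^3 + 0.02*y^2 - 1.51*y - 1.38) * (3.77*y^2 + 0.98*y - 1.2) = 9.3119*y^5 + 2.496*y^4 - 8.6371*y^3 - 6.7064*y^2 + 0.4596*y + 1.656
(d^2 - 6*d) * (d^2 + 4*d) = d^4 - 2*d^3 - 24*d^2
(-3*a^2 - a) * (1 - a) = 3*a^3 - 2*a^2 - a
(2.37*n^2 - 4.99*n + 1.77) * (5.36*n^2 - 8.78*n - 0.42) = 12.7032*n^4 - 47.555*n^3 + 52.304*n^2 - 13.4448*n - 0.7434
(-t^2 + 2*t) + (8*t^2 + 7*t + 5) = 7*t^2 + 9*t + 5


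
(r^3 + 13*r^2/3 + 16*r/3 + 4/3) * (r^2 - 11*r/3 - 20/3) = r^5 + 2*r^4/3 - 155*r^3/9 - 424*r^2/9 - 364*r/9 - 80/9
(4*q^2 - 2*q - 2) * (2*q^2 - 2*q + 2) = 8*q^4 - 12*q^3 + 8*q^2 - 4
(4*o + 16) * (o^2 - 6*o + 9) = 4*o^3 - 8*o^2 - 60*o + 144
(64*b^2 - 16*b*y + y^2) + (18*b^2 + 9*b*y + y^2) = 82*b^2 - 7*b*y + 2*y^2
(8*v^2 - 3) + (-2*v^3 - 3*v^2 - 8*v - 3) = -2*v^3 + 5*v^2 - 8*v - 6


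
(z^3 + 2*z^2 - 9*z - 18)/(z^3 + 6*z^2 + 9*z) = (z^2 - z - 6)/(z*(z + 3))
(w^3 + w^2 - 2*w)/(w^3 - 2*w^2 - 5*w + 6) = w/(w - 3)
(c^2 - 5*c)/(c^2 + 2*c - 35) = c/(c + 7)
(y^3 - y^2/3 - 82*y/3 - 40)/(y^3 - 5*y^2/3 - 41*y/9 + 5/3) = 3*(y^2 - 2*y - 24)/(3*y^2 - 10*y + 3)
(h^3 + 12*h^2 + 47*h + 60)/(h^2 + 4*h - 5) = (h^2 + 7*h + 12)/(h - 1)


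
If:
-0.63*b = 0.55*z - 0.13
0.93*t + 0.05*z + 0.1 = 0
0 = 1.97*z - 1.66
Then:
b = -0.53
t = -0.15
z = 0.84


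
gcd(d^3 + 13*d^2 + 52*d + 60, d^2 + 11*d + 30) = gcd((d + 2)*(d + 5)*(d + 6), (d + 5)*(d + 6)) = d^2 + 11*d + 30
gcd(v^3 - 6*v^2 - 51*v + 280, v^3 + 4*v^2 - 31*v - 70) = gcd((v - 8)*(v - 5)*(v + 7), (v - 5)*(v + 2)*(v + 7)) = v^2 + 2*v - 35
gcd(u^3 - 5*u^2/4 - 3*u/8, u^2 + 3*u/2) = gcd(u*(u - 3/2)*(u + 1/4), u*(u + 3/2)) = u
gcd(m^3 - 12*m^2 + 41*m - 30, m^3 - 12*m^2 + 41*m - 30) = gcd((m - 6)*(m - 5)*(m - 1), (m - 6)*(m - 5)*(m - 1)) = m^3 - 12*m^2 + 41*m - 30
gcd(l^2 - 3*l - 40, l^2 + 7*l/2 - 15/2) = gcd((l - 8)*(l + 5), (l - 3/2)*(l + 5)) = l + 5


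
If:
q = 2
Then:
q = 2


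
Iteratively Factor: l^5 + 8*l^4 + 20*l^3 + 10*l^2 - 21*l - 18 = (l - 1)*(l^4 + 9*l^3 + 29*l^2 + 39*l + 18) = (l - 1)*(l + 3)*(l^3 + 6*l^2 + 11*l + 6) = (l - 1)*(l + 3)^2*(l^2 + 3*l + 2) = (l - 1)*(l + 1)*(l + 3)^2*(l + 2)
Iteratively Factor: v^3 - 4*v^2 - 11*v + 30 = (v - 5)*(v^2 + v - 6) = (v - 5)*(v + 3)*(v - 2)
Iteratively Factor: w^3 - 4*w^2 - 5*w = (w + 1)*(w^2 - 5*w) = w*(w + 1)*(w - 5)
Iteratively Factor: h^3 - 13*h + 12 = (h - 3)*(h^2 + 3*h - 4) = (h - 3)*(h - 1)*(h + 4)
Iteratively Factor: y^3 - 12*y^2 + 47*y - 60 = (y - 4)*(y^2 - 8*y + 15) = (y - 5)*(y - 4)*(y - 3)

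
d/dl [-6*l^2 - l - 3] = -12*l - 1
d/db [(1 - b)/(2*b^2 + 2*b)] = (b^2 - 2*b - 1)/(2*b^2*(b^2 + 2*b + 1))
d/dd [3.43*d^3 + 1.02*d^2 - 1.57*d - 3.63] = 10.29*d^2 + 2.04*d - 1.57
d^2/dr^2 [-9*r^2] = -18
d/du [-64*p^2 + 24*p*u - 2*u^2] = 24*p - 4*u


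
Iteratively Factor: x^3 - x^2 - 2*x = (x)*(x^2 - x - 2) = x*(x - 2)*(x + 1)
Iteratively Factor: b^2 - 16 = (b + 4)*(b - 4)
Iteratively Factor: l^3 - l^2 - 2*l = (l - 2)*(l^2 + l) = l*(l - 2)*(l + 1)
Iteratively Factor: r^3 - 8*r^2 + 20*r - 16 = (r - 4)*(r^2 - 4*r + 4) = (r - 4)*(r - 2)*(r - 2)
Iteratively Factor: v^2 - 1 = (v + 1)*(v - 1)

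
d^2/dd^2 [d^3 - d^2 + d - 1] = 6*d - 2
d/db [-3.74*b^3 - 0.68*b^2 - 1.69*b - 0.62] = -11.22*b^2 - 1.36*b - 1.69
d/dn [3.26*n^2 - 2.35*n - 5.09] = 6.52*n - 2.35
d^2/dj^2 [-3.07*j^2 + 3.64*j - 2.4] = -6.14000000000000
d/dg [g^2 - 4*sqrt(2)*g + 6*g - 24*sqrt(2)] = 2*g - 4*sqrt(2) + 6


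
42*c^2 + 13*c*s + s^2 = (6*c + s)*(7*c + s)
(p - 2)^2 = p^2 - 4*p + 4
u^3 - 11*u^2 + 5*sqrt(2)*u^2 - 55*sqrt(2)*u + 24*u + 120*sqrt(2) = (u - 8)*(u - 3)*(u + 5*sqrt(2))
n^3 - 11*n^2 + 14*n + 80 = (n - 8)*(n - 5)*(n + 2)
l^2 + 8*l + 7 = (l + 1)*(l + 7)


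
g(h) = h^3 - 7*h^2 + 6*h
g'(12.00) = 270.00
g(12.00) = 792.00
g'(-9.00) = 375.00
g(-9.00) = -1350.00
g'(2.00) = -10.00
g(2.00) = -8.00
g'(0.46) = 0.19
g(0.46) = 1.38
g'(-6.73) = 236.10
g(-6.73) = -662.25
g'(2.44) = -10.30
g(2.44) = -12.51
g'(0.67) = -2.03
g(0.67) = 1.18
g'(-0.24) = 9.53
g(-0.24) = -1.86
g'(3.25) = -7.81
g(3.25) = -20.11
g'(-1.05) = 24.01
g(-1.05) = -15.18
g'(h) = 3*h^2 - 14*h + 6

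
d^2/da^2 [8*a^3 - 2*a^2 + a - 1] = 48*a - 4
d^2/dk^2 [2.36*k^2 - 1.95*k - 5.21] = 4.72000000000000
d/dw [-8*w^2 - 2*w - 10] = -16*w - 2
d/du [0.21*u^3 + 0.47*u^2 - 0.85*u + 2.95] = 0.63*u^2 + 0.94*u - 0.85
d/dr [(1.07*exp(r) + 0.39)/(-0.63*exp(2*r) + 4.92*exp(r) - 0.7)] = (0.6741*exp(2*r) + 0.4914*exp(r) - 2.6678)*exp(r)/(0.3969*exp(4*r) - 6.1992*exp(3*r) + 25.0884*exp(2*r) - 6.888*exp(r) + 0.49)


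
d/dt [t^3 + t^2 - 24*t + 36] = 3*t^2 + 2*t - 24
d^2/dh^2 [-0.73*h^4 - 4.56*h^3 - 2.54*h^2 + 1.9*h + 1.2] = -8.76*h^2 - 27.36*h - 5.08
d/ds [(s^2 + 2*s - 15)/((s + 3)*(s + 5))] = 6/(s^2 + 6*s + 9)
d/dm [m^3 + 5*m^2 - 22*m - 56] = 3*m^2 + 10*m - 22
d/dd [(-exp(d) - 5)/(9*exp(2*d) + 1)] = (18*(exp(d) + 5)*exp(d) - 9*exp(2*d) - 1)*exp(d)/(9*exp(2*d) + 1)^2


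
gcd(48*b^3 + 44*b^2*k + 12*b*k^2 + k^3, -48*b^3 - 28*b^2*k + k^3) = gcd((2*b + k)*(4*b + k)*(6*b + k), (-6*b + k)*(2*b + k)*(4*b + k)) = 8*b^2 + 6*b*k + k^2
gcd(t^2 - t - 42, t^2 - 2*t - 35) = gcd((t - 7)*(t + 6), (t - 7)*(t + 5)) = t - 7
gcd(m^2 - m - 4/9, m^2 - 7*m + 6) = 1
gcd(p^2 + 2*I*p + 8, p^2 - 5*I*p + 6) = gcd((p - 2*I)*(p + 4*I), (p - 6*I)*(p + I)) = 1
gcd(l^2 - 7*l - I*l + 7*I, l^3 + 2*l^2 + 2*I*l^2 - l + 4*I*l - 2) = 1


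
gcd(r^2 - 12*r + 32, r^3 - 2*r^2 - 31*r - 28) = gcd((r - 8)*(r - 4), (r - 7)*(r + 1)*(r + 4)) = 1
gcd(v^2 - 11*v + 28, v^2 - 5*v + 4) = v - 4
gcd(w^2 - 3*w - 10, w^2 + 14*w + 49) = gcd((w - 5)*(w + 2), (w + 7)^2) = 1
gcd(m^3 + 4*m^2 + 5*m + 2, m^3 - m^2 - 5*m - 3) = m^2 + 2*m + 1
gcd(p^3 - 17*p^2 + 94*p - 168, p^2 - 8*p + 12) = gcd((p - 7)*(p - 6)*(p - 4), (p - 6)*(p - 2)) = p - 6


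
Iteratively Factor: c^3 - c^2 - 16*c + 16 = (c - 4)*(c^2 + 3*c - 4) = (c - 4)*(c - 1)*(c + 4)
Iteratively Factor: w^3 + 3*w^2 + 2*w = (w)*(w^2 + 3*w + 2) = w*(w + 1)*(w + 2)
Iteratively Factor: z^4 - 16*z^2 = (z)*(z^3 - 16*z) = z^2*(z^2 - 16) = z^2*(z - 4)*(z + 4)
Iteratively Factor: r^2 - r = (r)*(r - 1)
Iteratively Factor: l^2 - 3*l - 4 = (l + 1)*(l - 4)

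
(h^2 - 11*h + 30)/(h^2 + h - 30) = (h - 6)/(h + 6)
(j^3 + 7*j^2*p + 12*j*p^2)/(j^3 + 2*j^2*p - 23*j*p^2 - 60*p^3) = j/(j - 5*p)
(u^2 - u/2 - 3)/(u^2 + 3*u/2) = (u - 2)/u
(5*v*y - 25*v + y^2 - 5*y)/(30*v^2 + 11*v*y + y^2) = (y - 5)/(6*v + y)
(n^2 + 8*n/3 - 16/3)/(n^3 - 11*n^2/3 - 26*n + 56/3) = (3*n - 4)/(3*n^2 - 23*n + 14)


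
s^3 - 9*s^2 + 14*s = s*(s - 7)*(s - 2)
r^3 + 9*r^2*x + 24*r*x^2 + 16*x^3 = (r + x)*(r + 4*x)^2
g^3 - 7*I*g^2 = g^2*(g - 7*I)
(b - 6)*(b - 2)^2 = b^3 - 10*b^2 + 28*b - 24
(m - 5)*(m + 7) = m^2 + 2*m - 35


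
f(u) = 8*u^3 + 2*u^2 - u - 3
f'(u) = 24*u^2 + 4*u - 1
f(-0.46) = -2.90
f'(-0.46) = 2.24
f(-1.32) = -16.59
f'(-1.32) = 35.54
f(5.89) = 1695.19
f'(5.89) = 855.17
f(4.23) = 634.05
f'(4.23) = 445.35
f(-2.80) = -160.14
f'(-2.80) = 175.96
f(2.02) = 69.08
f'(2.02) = 105.01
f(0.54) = -1.70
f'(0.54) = 8.16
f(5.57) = 1435.95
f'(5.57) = 765.88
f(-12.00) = -13527.00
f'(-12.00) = 3407.00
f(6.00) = 1791.00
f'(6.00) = 887.00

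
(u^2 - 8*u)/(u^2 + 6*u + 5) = u*(u - 8)/(u^2 + 6*u + 5)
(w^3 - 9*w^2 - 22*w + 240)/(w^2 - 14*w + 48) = w + 5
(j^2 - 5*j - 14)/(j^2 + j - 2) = (j - 7)/(j - 1)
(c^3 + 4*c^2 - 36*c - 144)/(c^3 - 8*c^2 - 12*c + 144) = (c + 6)/(c - 6)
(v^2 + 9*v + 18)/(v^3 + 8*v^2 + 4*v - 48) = (v + 3)/(v^2 + 2*v - 8)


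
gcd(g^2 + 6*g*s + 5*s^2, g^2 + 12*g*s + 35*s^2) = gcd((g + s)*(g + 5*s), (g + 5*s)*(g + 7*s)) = g + 5*s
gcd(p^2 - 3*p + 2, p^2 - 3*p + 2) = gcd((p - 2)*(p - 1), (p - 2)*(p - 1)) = p^2 - 3*p + 2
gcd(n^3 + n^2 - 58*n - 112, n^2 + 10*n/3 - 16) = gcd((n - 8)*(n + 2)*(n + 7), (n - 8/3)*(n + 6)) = 1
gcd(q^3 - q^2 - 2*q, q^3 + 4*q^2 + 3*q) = q^2 + q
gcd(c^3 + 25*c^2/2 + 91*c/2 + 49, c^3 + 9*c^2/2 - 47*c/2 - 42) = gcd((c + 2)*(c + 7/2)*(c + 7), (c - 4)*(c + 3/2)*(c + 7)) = c + 7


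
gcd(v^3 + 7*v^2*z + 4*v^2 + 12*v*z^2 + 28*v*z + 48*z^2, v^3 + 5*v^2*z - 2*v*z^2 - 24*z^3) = v^2 + 7*v*z + 12*z^2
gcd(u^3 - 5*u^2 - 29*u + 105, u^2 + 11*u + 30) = u + 5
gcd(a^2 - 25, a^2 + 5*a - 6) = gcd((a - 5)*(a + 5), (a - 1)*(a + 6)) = 1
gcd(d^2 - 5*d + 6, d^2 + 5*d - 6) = 1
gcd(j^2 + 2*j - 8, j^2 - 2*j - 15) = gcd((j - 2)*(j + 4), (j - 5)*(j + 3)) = 1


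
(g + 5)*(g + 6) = g^2 + 11*g + 30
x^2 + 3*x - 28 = (x - 4)*(x + 7)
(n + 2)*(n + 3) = n^2 + 5*n + 6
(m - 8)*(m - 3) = m^2 - 11*m + 24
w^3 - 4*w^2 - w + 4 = (w - 4)*(w - 1)*(w + 1)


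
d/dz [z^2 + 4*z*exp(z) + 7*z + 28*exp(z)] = 4*z*exp(z) + 2*z + 32*exp(z) + 7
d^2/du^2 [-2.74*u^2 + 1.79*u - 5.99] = -5.48000000000000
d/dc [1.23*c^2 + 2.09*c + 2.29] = 2.46*c + 2.09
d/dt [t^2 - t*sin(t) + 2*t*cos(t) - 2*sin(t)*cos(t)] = -2*t*sin(t) - t*cos(t) + 2*t - sin(t) + 2*cos(t) - 2*cos(2*t)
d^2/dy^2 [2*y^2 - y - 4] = 4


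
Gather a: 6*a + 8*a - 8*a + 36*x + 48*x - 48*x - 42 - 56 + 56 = 6*a + 36*x - 42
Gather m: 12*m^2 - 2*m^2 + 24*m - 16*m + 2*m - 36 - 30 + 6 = 10*m^2 + 10*m - 60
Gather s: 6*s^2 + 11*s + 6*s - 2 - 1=6*s^2 + 17*s - 3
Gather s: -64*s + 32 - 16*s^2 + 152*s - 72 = -16*s^2 + 88*s - 40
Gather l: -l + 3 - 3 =-l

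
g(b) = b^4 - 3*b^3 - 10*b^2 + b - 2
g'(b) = 4*b^3 - 9*b^2 - 20*b + 1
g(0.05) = -1.98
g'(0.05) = -0.02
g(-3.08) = 77.70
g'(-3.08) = -139.65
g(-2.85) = 49.35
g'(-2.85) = -107.70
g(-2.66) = 31.11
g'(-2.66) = -84.76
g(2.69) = -77.71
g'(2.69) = -40.06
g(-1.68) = -9.71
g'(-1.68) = -9.77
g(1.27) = -20.40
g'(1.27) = -30.72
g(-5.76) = 1334.53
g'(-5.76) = -946.81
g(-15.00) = 58483.00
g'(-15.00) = -15224.00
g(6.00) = 292.00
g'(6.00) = 421.00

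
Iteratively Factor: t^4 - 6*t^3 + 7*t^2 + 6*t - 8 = (t - 4)*(t^3 - 2*t^2 - t + 2) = (t - 4)*(t - 1)*(t^2 - t - 2) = (t - 4)*(t - 1)*(t + 1)*(t - 2)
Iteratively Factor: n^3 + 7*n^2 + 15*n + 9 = (n + 3)*(n^2 + 4*n + 3) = (n + 3)^2*(n + 1)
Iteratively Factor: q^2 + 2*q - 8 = (q + 4)*(q - 2)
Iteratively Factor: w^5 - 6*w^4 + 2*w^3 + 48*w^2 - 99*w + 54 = (w - 3)*(w^4 - 3*w^3 - 7*w^2 + 27*w - 18) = (w - 3)^2*(w^3 - 7*w + 6) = (w - 3)^2*(w - 1)*(w^2 + w - 6) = (w - 3)^2*(w - 2)*(w - 1)*(w + 3)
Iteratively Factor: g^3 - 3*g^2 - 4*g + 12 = (g - 2)*(g^2 - g - 6) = (g - 3)*(g - 2)*(g + 2)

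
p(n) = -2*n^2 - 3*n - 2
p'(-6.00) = 21.00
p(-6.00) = -56.00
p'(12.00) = -51.00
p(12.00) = -326.00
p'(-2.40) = 6.60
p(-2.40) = -6.32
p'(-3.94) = 12.76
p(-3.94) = -21.23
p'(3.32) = -16.28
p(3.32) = -34.00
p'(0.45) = -4.80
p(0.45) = -3.76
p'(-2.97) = 8.88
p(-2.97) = -10.73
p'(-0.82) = 0.28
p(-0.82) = -0.88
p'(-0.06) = -2.76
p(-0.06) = -1.83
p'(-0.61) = -0.56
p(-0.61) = -0.91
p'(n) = -4*n - 3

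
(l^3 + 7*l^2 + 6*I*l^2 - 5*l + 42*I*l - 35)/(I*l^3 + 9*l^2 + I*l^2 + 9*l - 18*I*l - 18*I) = (-I*l^3 + l^2*(6 - 7*I) + l*(42 + 5*I) + 35*I)/(l^3 + l^2*(1 - 9*I) - 9*l*(2 + I) - 18)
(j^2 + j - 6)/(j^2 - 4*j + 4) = (j + 3)/(j - 2)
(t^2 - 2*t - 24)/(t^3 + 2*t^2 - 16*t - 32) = (t - 6)/(t^2 - 2*t - 8)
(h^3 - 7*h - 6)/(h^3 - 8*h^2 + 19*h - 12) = (h^2 + 3*h + 2)/(h^2 - 5*h + 4)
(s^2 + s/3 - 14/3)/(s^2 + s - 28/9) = 3*(s - 2)/(3*s - 4)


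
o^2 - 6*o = o*(o - 6)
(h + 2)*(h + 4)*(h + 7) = h^3 + 13*h^2 + 50*h + 56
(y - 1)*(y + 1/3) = y^2 - 2*y/3 - 1/3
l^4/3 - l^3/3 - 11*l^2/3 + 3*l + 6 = (l/3 + 1)*(l - 3)*(l - 2)*(l + 1)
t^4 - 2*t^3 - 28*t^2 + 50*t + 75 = (t - 5)*(t - 3)*(t + 1)*(t + 5)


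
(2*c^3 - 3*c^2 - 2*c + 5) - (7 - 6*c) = 2*c^3 - 3*c^2 + 4*c - 2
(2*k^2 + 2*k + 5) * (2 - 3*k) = -6*k^3 - 2*k^2 - 11*k + 10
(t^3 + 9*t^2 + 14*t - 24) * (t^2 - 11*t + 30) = t^5 - 2*t^4 - 55*t^3 + 92*t^2 + 684*t - 720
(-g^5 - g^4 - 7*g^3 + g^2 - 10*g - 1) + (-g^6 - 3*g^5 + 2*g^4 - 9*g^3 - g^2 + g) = -g^6 - 4*g^5 + g^4 - 16*g^3 - 9*g - 1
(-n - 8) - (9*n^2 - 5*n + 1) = -9*n^2 + 4*n - 9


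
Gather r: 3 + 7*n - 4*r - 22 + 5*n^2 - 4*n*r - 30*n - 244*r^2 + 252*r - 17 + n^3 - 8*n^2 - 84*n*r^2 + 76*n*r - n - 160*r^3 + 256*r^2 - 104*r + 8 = n^3 - 3*n^2 - 24*n - 160*r^3 + r^2*(12 - 84*n) + r*(72*n + 144) - 28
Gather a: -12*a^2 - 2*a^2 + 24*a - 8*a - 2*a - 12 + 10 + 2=-14*a^2 + 14*a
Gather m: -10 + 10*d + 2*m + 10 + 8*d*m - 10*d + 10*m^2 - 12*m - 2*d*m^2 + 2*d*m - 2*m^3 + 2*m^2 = -2*m^3 + m^2*(12 - 2*d) + m*(10*d - 10)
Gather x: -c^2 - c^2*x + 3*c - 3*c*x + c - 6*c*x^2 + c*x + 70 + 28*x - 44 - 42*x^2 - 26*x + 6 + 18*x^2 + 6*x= -c^2 + 4*c + x^2*(-6*c - 24) + x*(-c^2 - 2*c + 8) + 32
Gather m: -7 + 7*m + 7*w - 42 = 7*m + 7*w - 49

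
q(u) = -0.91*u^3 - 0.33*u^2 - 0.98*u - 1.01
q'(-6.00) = -95.30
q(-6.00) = 189.55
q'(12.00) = -402.02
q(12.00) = -1632.77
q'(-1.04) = -3.25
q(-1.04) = 0.68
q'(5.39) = -83.85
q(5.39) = -158.38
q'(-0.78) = -2.13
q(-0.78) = -0.01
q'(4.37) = -56.00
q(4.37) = -87.54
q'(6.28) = -112.79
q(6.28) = -245.56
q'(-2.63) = -18.13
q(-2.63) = 15.84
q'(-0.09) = -0.94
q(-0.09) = -0.92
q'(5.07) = -74.50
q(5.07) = -133.06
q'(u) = -2.73*u^2 - 0.66*u - 0.98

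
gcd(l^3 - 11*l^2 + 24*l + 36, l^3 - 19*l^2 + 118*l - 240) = l - 6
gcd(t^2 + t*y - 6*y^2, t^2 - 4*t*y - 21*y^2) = t + 3*y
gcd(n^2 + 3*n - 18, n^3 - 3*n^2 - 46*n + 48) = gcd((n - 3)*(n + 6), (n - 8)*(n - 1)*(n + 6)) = n + 6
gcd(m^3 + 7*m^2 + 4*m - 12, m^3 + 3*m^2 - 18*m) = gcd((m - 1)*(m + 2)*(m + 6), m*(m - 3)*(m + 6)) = m + 6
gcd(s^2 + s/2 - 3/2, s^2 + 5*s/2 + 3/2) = s + 3/2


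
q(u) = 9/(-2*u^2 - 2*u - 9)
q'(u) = 9*(4*u + 2)/(-2*u^2 - 2*u - 9)^2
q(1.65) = -0.51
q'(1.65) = 0.25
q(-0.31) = -1.05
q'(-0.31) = 0.09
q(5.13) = -0.13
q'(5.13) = 0.04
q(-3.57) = -0.33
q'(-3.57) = -0.15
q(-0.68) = -1.05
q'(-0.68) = -0.09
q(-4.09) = -0.26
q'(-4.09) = -0.11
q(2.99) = -0.27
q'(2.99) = 0.12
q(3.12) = -0.26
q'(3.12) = 0.11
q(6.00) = -0.10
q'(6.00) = 0.03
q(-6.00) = -0.13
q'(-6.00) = -0.04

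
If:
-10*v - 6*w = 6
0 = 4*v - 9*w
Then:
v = -9/19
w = -4/19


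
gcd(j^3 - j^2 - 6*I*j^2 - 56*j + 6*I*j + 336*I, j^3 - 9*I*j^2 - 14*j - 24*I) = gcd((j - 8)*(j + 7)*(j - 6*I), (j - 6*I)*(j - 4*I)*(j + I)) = j - 6*I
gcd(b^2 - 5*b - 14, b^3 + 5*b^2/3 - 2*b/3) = b + 2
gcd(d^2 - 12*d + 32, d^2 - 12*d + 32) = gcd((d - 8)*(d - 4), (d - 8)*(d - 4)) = d^2 - 12*d + 32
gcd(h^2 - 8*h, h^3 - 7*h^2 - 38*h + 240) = h - 8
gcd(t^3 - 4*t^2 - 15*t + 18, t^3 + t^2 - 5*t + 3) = t^2 + 2*t - 3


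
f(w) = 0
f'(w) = 0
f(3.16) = 0.00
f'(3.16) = 0.00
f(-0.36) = 0.00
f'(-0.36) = 0.00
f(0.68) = 0.00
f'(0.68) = 0.00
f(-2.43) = 0.00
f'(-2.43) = 0.00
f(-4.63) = 0.00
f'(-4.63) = 0.00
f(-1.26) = 0.00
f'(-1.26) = 0.00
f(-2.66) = 0.00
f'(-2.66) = 0.00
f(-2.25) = 0.00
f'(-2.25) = 0.00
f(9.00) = 0.00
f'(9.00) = 0.00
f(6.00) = 0.00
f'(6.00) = 0.00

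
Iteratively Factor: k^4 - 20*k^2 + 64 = (k - 2)*(k^3 + 2*k^2 - 16*k - 32) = (k - 2)*(k + 2)*(k^2 - 16) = (k - 2)*(k + 2)*(k + 4)*(k - 4)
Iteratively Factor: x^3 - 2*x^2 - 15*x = (x)*(x^2 - 2*x - 15) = x*(x + 3)*(x - 5)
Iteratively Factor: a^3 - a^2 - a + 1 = (a - 1)*(a^2 - 1) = (a - 1)*(a + 1)*(a - 1)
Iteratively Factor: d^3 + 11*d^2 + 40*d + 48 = (d + 4)*(d^2 + 7*d + 12) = (d + 3)*(d + 4)*(d + 4)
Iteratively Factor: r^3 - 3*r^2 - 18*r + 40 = (r - 2)*(r^2 - r - 20) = (r - 5)*(r - 2)*(r + 4)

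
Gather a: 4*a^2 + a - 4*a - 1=4*a^2 - 3*a - 1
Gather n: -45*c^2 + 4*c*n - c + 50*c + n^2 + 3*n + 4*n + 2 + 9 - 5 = -45*c^2 + 49*c + n^2 + n*(4*c + 7) + 6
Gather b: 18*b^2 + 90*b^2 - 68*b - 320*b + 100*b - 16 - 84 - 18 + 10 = 108*b^2 - 288*b - 108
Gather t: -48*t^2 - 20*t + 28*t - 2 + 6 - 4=-48*t^2 + 8*t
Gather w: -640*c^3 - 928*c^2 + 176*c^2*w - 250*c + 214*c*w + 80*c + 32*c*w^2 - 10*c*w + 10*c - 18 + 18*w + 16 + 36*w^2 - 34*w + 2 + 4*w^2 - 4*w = -640*c^3 - 928*c^2 - 160*c + w^2*(32*c + 40) + w*(176*c^2 + 204*c - 20)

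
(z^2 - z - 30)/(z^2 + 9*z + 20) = (z - 6)/(z + 4)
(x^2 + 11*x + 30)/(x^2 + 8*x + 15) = (x + 6)/(x + 3)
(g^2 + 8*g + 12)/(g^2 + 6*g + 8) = (g + 6)/(g + 4)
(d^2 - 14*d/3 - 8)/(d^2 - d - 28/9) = 3*(d - 6)/(3*d - 7)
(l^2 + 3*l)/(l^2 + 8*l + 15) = l/(l + 5)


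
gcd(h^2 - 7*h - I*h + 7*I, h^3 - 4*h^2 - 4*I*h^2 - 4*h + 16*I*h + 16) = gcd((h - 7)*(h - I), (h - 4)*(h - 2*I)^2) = 1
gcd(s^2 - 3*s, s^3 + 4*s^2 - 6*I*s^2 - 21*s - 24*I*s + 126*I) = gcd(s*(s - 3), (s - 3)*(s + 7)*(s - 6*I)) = s - 3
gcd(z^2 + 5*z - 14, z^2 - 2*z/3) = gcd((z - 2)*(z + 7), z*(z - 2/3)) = 1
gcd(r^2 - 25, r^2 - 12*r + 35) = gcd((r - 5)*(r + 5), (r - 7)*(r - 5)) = r - 5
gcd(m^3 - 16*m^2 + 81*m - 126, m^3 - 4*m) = 1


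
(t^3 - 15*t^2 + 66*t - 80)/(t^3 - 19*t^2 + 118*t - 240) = (t - 2)/(t - 6)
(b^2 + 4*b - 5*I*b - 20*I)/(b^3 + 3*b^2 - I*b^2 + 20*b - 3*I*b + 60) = (b + 4)/(b^2 + b*(3 + 4*I) + 12*I)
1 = 1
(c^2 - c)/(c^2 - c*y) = (c - 1)/(c - y)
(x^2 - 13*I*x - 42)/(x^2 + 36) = (x - 7*I)/(x + 6*I)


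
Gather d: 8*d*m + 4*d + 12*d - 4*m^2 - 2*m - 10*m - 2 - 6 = d*(8*m + 16) - 4*m^2 - 12*m - 8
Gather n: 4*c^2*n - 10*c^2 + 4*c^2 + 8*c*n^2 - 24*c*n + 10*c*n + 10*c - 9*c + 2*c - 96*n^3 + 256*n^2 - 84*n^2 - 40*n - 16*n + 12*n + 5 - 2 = -6*c^2 + 3*c - 96*n^3 + n^2*(8*c + 172) + n*(4*c^2 - 14*c - 44) + 3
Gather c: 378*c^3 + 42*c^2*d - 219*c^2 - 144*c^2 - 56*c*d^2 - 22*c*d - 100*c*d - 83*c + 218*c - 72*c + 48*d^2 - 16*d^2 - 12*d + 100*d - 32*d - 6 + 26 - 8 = 378*c^3 + c^2*(42*d - 363) + c*(-56*d^2 - 122*d + 63) + 32*d^2 + 56*d + 12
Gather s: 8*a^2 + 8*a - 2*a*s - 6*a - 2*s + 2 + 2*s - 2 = 8*a^2 - 2*a*s + 2*a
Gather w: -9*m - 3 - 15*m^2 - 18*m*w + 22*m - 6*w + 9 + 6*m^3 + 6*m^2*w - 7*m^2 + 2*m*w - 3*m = 6*m^3 - 22*m^2 + 10*m + w*(6*m^2 - 16*m - 6) + 6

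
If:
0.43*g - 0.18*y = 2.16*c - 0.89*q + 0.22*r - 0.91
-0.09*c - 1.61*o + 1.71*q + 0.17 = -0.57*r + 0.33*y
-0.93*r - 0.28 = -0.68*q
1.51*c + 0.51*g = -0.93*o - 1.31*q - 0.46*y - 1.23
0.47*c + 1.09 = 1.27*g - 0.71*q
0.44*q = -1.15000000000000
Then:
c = -5.56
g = -2.66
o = -14.46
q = -2.61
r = -2.21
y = 55.19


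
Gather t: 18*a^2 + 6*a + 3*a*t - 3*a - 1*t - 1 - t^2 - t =18*a^2 + 3*a - t^2 + t*(3*a - 2) - 1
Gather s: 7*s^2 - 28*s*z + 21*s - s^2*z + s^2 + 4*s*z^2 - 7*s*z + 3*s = s^2*(8 - z) + s*(4*z^2 - 35*z + 24)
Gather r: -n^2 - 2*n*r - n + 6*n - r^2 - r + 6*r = -n^2 + 5*n - r^2 + r*(5 - 2*n)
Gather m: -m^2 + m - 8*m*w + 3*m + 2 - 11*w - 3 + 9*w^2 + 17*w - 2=-m^2 + m*(4 - 8*w) + 9*w^2 + 6*w - 3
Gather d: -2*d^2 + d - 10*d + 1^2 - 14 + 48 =-2*d^2 - 9*d + 35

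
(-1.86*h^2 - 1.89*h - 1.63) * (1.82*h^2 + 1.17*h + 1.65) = -3.3852*h^4 - 5.616*h^3 - 8.2469*h^2 - 5.0256*h - 2.6895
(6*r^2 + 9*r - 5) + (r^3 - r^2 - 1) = r^3 + 5*r^2 + 9*r - 6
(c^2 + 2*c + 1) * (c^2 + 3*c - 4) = c^4 + 5*c^3 + 3*c^2 - 5*c - 4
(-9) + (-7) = -16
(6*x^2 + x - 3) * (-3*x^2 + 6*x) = -18*x^4 + 33*x^3 + 15*x^2 - 18*x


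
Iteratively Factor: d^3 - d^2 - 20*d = (d - 5)*(d^2 + 4*d) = (d - 5)*(d + 4)*(d)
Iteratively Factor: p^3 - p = (p + 1)*(p^2 - p) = p*(p + 1)*(p - 1)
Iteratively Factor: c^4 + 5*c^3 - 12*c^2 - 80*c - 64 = (c + 1)*(c^3 + 4*c^2 - 16*c - 64) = (c - 4)*(c + 1)*(c^2 + 8*c + 16) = (c - 4)*(c + 1)*(c + 4)*(c + 4)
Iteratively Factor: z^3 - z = (z - 1)*(z^2 + z) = (z - 1)*(z + 1)*(z)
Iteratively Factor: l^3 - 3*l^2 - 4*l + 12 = (l - 3)*(l^2 - 4) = (l - 3)*(l + 2)*(l - 2)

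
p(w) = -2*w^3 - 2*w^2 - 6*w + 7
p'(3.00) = -72.00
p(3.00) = -83.00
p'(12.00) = -918.00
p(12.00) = -3809.00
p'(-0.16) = -5.51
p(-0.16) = 7.92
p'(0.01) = -6.04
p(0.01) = 6.94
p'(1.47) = -24.85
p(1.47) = -12.49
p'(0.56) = -10.12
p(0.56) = 2.66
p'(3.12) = -76.89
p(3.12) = -91.93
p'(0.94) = -15.06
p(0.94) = -2.07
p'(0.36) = -8.22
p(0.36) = 4.49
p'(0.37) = -8.30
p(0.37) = 4.40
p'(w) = -6*w^2 - 4*w - 6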